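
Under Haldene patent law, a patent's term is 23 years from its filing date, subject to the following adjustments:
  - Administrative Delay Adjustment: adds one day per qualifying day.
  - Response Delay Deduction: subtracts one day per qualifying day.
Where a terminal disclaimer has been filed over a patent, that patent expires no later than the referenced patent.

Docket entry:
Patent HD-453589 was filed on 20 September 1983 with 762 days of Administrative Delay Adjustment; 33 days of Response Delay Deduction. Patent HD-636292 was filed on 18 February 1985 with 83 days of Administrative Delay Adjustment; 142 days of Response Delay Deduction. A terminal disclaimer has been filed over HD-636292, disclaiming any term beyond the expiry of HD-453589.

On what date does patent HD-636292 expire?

2007-12-21

Natural term of HD-636292:
  Base: filing + 23 years → 18 February 2008.
  Administrative Delay Adjustment: +83 days → 11 May 2008.
  Response Delay Deduction: −142 days → 21 December 2007.
Expiry of referenced patent HD-453589:
  Base: filing + 23 years → 20 September 2006.
  Administrative Delay Adjustment: +762 days → 21 October 2008.
  Response Delay Deduction: −33 days → 18 September 2008.
Terminal disclaimer: HD-636292 expires on the earlier of 21 December 2007 and 18 September 2008.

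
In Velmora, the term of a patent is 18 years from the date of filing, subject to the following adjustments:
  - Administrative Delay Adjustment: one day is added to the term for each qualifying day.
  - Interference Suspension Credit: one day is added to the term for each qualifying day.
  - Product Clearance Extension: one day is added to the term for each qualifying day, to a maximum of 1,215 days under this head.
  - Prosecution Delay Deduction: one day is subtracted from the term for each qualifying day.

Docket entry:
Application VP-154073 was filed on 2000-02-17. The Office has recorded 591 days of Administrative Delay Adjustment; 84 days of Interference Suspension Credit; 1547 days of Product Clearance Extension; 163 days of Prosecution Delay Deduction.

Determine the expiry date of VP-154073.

Base term: filing date + 18 years → 17 February 2018.
Administrative Delay Adjustment: +591 days → 1 October 2019.
Interference Suspension Credit: +84 days → 24 December 2019.
Product Clearance Extension: 1547 days claimed exceeds the 1215-day cap, so +1215 days → 22 April 2023.
Prosecution Delay Deduction: −163 days → 10 November 2022.

2022-11-10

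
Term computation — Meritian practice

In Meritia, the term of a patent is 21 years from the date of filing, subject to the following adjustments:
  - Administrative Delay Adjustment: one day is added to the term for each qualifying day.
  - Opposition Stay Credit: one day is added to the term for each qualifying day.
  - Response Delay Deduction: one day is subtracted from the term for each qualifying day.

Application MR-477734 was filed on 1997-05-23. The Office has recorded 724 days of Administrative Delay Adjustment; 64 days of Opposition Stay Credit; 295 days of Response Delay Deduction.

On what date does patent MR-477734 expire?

September 28, 2019

Base term: filing date + 21 years → 23 May 2018.
Administrative Delay Adjustment: +724 days → 16 May 2020.
Opposition Stay Credit: +64 days → 19 July 2020.
Response Delay Deduction: −295 days → 28 September 2019.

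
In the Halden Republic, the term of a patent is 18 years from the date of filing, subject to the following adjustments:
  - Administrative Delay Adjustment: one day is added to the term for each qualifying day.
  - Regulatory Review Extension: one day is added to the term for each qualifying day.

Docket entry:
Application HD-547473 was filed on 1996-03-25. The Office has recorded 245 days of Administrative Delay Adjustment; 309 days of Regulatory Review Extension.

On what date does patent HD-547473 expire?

2015-09-30

Base term: filing date + 18 years → 25 March 2014.
Administrative Delay Adjustment: +245 days → 25 November 2014.
Regulatory Review Extension: +309 days → 30 September 2015.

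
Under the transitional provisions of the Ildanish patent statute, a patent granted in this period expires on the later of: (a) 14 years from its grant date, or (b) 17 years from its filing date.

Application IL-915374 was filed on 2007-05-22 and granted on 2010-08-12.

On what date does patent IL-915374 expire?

(a) grant + 14 years → 12 August 2024.
(b) filing + 17 years → 22 May 2024.
Later of the two: 12 August 2024.

August 12, 2024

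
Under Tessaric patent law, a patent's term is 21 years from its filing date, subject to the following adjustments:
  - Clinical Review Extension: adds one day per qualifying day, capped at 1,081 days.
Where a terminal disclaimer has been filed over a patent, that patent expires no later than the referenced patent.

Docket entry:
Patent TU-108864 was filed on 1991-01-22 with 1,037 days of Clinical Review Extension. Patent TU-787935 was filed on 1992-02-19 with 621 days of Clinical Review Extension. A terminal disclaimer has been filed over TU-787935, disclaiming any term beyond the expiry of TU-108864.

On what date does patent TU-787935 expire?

2014-11-02

Natural term of TU-787935:
  Base: filing + 21 years → 19 February 2013.
  Clinical Review Extension: 621 days (within the 1081-day cap) → +621 days → 2 November 2014.
Expiry of referenced patent TU-108864:
  Base: filing + 21 years → 22 January 2012.
  Clinical Review Extension: 1037 days (within the 1081-day cap) → +1037 days → 24 November 2014.
Terminal disclaimer: TU-787935 expires on the earlier of 2 November 2014 and 24 November 2014.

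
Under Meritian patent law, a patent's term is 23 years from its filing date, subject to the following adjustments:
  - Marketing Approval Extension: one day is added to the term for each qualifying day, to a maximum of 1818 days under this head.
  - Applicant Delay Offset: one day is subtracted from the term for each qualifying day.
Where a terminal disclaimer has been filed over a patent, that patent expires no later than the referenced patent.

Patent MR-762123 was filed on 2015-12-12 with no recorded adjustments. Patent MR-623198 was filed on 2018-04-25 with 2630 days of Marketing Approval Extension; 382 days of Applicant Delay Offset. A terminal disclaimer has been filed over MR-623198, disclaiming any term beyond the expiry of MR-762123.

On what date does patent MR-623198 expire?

Natural term of MR-623198:
  Base: filing + 23 years → 25 April 2041.
  Marketing Approval Extension: 2630 days claimed exceeds the 1818-day cap, so +1818 days → 17 April 2046.
  Applicant Delay Offset: −382 days → 31 March 2045.
Expiry of referenced patent MR-762123:
  Base: filing + 23 years → 12 December 2038.
Terminal disclaimer: MR-623198 expires on the earlier of 31 March 2045 and 12 December 2038.

2038-12-12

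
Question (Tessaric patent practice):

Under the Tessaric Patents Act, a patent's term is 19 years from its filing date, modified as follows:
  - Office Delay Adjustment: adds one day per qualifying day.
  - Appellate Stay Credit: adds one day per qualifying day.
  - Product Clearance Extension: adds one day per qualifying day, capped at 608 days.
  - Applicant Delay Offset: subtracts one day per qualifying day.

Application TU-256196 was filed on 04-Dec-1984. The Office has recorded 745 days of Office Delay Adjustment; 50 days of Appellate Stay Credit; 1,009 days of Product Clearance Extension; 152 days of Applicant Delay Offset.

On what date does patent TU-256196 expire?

Base term: filing date + 19 years → 4 December 2003.
Office Delay Adjustment: +745 days → 18 December 2005.
Appellate Stay Credit: +50 days → 6 February 2006.
Product Clearance Extension: 1009 days claimed exceeds the 608-day cap, so +608 days → 7 October 2007.
Applicant Delay Offset: −152 days → 8 May 2007.

2007-05-08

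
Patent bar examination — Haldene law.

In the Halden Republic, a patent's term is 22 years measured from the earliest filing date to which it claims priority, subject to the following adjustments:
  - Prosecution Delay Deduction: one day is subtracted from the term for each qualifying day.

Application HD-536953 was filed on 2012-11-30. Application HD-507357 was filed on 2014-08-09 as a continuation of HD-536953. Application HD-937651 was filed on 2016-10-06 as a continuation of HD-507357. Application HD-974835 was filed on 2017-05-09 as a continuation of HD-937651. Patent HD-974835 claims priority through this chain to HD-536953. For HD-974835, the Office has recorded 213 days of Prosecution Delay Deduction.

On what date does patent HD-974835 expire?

Earliest priority filing: 30 November 2012.
Base term: 30 November 2012 + 22 years → 30 November 2034.
Prosecution Delay Deduction: −213 days → 1 May 2034.

May 1, 2034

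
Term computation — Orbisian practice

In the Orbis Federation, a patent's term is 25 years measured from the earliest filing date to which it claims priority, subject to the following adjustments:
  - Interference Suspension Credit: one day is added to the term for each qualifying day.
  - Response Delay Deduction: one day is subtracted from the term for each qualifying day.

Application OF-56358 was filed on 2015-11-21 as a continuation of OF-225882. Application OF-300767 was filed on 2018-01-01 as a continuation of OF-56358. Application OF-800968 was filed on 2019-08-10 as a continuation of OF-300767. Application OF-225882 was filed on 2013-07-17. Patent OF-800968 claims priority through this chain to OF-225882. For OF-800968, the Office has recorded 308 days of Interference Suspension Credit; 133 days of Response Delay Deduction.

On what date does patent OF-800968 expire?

2039-01-08

Earliest priority filing: 17 July 2013.
Base term: 17 July 2013 + 25 years → 17 July 2038.
Interference Suspension Credit: +308 days → 21 May 2039.
Response Delay Deduction: −133 days → 8 January 2039.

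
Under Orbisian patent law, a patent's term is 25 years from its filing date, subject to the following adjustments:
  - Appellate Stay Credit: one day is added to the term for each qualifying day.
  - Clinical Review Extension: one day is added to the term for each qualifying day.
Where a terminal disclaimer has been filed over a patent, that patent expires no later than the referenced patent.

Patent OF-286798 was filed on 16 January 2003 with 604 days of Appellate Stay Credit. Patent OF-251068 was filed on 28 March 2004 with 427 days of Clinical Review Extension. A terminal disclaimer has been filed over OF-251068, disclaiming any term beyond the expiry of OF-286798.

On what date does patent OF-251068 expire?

Natural term of OF-251068:
  Base: filing + 25 years → 28 March 2029.
  Clinical Review Extension: +427 days → 29 May 2030.
Expiry of referenced patent OF-286798:
  Base: filing + 25 years → 16 January 2028.
  Appellate Stay Credit: +604 days → 11 September 2029.
Terminal disclaimer: OF-251068 expires on the earlier of 29 May 2030 and 11 September 2029.

September 11, 2029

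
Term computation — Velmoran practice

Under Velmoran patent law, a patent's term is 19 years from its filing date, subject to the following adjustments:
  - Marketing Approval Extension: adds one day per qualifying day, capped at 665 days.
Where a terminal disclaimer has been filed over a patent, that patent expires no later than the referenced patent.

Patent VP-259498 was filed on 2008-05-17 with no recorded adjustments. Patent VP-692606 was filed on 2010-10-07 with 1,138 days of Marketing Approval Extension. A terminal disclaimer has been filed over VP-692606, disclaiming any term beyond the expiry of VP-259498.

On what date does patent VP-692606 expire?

May 17, 2027

Natural term of VP-692606:
  Base: filing + 19 years → 7 October 2029.
  Marketing Approval Extension: 1138 days claimed exceeds the 665-day cap, so +665 days → 3 August 2031.
Expiry of referenced patent VP-259498:
  Base: filing + 19 years → 17 May 2027.
Terminal disclaimer: VP-692606 expires on the earlier of 3 August 2031 and 17 May 2027.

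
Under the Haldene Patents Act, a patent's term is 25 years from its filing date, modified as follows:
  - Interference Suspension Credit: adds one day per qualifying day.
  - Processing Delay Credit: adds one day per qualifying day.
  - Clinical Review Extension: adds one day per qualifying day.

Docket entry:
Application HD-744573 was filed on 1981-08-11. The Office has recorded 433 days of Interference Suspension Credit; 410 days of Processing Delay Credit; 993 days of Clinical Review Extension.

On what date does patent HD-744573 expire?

2011-08-21

Base term: filing date + 25 years → 11 August 2006.
Interference Suspension Credit: +433 days → 18 October 2007.
Processing Delay Credit: +410 days → 1 December 2008.
Clinical Review Extension: +993 days → 21 August 2011.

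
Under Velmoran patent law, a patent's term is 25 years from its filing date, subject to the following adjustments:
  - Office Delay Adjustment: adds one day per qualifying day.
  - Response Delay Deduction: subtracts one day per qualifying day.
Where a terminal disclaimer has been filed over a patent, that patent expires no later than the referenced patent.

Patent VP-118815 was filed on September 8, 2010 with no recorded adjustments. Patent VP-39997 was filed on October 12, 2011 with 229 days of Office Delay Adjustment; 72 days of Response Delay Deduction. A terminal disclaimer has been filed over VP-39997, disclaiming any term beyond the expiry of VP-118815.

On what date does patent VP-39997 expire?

September 8, 2035

Natural term of VP-39997:
  Base: filing + 25 years → 12 October 2036.
  Office Delay Adjustment: +229 days → 29 May 2037.
  Response Delay Deduction: −72 days → 18 March 2037.
Expiry of referenced patent VP-118815:
  Base: filing + 25 years → 8 September 2035.
Terminal disclaimer: VP-39997 expires on the earlier of 18 March 2037 and 8 September 2035.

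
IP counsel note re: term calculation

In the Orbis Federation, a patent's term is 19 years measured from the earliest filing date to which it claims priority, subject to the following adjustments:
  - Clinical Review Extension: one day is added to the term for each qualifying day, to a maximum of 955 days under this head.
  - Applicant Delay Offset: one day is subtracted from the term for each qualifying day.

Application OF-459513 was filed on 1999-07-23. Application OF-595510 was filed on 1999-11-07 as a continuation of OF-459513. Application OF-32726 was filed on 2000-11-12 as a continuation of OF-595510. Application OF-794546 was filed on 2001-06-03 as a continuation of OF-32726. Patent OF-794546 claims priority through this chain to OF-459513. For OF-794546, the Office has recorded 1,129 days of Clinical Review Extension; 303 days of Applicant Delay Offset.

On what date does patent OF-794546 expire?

Earliest priority filing: 23 July 1999.
Base term: 23 July 1999 + 19 years → 23 July 2018.
Clinical Review Extension: 1129 days claimed exceeds the 955-day cap, so +955 days → 4 March 2021.
Applicant Delay Offset: −303 days → 5 May 2020.

2020-05-05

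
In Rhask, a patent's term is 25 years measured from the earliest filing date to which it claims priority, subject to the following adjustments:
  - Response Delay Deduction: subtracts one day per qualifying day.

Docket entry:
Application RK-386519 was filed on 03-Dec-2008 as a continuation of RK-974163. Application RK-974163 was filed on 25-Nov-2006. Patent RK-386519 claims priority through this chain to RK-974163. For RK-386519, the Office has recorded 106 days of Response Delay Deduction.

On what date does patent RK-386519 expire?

Earliest priority filing: 25 November 2006.
Base term: 25 November 2006 + 25 years → 25 November 2031.
Response Delay Deduction: −106 days → 11 August 2031.

August 11, 2031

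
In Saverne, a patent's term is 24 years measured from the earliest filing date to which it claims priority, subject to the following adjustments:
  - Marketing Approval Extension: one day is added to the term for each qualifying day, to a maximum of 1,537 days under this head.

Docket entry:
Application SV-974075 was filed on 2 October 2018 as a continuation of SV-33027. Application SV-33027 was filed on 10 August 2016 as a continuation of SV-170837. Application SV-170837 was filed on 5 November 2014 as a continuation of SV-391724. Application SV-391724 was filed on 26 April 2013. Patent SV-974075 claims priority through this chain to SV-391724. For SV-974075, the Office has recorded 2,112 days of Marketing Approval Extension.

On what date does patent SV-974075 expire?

Earliest priority filing: 26 April 2013.
Base term: 26 April 2013 + 24 years → 26 April 2037.
Marketing Approval Extension: 2112 days claimed exceeds the 1537-day cap, so +1537 days → 11 July 2041.

July 11, 2041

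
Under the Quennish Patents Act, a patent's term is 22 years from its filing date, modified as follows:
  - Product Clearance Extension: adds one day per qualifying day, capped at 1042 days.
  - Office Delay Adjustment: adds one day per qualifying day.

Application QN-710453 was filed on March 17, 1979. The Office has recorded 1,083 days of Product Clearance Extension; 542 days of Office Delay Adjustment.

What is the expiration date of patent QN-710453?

Base term: filing date + 22 years → 17 March 2001.
Product Clearance Extension: 1083 days claimed exceeds the 1042-day cap, so +1042 days → 23 January 2004.
Office Delay Adjustment: +542 days → 18 July 2005.

2005-07-18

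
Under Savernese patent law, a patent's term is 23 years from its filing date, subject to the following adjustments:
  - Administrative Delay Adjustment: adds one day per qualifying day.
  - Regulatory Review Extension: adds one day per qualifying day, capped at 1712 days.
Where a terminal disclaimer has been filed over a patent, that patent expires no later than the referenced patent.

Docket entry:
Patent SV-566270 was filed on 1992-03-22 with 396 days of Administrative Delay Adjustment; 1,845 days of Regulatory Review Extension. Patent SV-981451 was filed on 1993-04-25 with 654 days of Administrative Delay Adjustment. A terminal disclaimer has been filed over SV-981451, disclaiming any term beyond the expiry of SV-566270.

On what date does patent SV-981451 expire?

Natural term of SV-981451:
  Base: filing + 23 years → 25 April 2016.
  Administrative Delay Adjustment: +654 days → 8 February 2018.
Expiry of referenced patent SV-566270:
  Base: filing + 23 years → 22 March 2015.
  Administrative Delay Adjustment: +396 days → 21 April 2016.
  Regulatory Review Extension: 1845 days claimed exceeds the 1712-day cap, so +1712 days → 28 December 2020.
Terminal disclaimer: SV-981451 expires on the earlier of 8 February 2018 and 28 December 2020.

February 8, 2018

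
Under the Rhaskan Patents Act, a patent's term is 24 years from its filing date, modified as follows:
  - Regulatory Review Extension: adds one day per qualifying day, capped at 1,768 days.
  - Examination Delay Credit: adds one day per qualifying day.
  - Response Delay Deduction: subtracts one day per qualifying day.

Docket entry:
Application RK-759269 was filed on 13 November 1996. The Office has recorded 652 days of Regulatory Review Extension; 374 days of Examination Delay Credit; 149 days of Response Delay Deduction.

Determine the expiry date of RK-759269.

Base term: filing date + 24 years → 13 November 2020.
Regulatory Review Extension: 652 days (within the 1768-day cap) → +652 days → 27 August 2022.
Examination Delay Credit: +374 days → 5 September 2023.
Response Delay Deduction: −149 days → 9 April 2023.

April 9, 2023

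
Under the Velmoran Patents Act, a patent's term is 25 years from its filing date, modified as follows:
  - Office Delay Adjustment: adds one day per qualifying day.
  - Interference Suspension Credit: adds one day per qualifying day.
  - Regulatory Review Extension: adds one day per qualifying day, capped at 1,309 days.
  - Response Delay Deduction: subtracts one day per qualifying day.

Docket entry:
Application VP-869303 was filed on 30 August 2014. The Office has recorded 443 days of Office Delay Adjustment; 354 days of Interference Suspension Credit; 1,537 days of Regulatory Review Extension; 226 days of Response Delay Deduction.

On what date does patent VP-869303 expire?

Base term: filing date + 25 years → 30 August 2039.
Office Delay Adjustment: +443 days → 15 November 2040.
Interference Suspension Credit: +354 days → 4 November 2041.
Regulatory Review Extension: 1537 days claimed exceeds the 1309-day cap, so +1309 days → 5 June 2045.
Response Delay Deduction: −226 days → 22 October 2044.

October 22, 2044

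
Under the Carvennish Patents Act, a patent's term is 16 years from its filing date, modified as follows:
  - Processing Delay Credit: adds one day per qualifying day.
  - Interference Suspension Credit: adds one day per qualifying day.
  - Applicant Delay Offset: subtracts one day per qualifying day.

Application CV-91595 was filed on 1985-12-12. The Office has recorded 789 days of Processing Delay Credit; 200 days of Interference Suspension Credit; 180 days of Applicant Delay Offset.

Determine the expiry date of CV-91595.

2004-02-29

Base term: filing date + 16 years → 12 December 2001.
Processing Delay Credit: +789 days → 9 February 2004.
Interference Suspension Credit: +200 days → 27 August 2004.
Applicant Delay Offset: −180 days → 29 February 2004.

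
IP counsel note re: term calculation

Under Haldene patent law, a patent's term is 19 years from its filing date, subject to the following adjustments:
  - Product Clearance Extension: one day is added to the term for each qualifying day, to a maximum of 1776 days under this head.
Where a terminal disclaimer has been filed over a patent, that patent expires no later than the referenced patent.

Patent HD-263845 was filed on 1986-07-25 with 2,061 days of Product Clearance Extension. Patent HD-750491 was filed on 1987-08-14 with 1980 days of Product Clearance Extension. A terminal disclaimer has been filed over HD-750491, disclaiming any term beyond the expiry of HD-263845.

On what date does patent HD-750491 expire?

2010-06-05

Natural term of HD-750491:
  Base: filing + 19 years → 14 August 2006.
  Product Clearance Extension: 1980 days claimed exceeds the 1776-day cap, so +1776 days → 25 June 2011.
Expiry of referenced patent HD-263845:
  Base: filing + 19 years → 25 July 2005.
  Product Clearance Extension: 2061 days claimed exceeds the 1776-day cap, so +1776 days → 5 June 2010.
Terminal disclaimer: HD-750491 expires on the earlier of 25 June 2011 and 5 June 2010.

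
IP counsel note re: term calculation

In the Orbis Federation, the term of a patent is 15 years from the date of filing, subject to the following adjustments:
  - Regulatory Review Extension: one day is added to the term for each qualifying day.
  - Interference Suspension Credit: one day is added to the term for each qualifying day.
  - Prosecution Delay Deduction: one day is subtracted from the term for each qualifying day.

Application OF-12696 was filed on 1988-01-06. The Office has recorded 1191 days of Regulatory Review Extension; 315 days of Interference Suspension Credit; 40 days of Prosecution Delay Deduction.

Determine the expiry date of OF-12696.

Base term: filing date + 15 years → 6 January 2003.
Regulatory Review Extension: +1191 days → 11 April 2006.
Interference Suspension Credit: +315 days → 20 February 2007.
Prosecution Delay Deduction: −40 days → 11 January 2007.

2007-01-11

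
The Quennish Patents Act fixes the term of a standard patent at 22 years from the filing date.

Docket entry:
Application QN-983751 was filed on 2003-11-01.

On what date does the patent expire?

2025-11-01

Filing date + 22 years → 1 November 2025.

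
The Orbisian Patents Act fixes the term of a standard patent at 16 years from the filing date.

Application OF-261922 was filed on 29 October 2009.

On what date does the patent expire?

Filing date + 16 years → 29 October 2025.

October 29, 2025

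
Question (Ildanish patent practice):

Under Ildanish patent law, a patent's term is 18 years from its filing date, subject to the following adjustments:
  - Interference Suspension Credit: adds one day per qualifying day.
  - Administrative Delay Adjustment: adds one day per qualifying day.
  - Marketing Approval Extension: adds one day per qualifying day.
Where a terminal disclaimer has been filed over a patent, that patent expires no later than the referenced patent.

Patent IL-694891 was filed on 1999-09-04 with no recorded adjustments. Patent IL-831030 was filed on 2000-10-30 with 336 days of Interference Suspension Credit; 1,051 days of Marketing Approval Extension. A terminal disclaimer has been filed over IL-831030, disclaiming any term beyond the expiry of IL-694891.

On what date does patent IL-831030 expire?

September 4, 2017

Natural term of IL-831030:
  Base: filing + 18 years → 30 October 2018.
  Interference Suspension Credit: +336 days → 1 October 2019.
  Marketing Approval Extension: +1051 days → 17 August 2022.
Expiry of referenced patent IL-694891:
  Base: filing + 18 years → 4 September 2017.
Terminal disclaimer: IL-831030 expires on the earlier of 17 August 2022 and 4 September 2017.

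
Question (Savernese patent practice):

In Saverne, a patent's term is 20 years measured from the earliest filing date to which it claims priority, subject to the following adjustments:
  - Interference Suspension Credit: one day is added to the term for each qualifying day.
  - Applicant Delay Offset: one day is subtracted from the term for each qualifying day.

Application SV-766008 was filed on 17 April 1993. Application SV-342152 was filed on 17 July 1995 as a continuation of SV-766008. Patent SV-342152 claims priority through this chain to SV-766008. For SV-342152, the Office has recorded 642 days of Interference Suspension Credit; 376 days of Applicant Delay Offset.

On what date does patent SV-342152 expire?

Earliest priority filing: 17 April 1993.
Base term: 17 April 1993 + 20 years → 17 April 2013.
Interference Suspension Credit: +642 days → 19 January 2015.
Applicant Delay Offset: −376 days → 8 January 2014.

January 8, 2014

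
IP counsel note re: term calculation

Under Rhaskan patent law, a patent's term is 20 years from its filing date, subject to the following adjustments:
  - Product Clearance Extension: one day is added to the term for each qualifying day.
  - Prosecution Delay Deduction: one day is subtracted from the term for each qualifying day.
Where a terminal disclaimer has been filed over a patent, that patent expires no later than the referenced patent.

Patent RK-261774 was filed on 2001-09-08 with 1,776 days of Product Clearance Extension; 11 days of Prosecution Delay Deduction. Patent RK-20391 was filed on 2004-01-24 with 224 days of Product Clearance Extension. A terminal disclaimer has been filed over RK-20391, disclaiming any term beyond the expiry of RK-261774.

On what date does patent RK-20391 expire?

Natural term of RK-20391:
  Base: filing + 20 years → 24 January 2024.
  Product Clearance Extension: +224 days → 4 September 2024.
Expiry of referenced patent RK-261774:
  Base: filing + 20 years → 8 September 2021.
  Product Clearance Extension: +1776 days → 20 July 2026.
  Prosecution Delay Deduction: −11 days → 9 July 2026.
Terminal disclaimer: RK-20391 expires on the earlier of 4 September 2024 and 9 July 2026.

September 4, 2024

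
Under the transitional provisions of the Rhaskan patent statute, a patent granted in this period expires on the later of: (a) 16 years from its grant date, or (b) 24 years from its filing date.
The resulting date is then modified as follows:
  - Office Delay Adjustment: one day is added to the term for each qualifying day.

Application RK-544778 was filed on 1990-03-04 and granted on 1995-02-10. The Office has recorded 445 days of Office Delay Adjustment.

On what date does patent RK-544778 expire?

(a) grant + 16 years → 10 February 2011.
(b) filing + 24 years → 4 March 2014.
Later of the two: 4 March 2014.
Office Delay Adjustment: +445 days → 23 May 2015.

2015-05-23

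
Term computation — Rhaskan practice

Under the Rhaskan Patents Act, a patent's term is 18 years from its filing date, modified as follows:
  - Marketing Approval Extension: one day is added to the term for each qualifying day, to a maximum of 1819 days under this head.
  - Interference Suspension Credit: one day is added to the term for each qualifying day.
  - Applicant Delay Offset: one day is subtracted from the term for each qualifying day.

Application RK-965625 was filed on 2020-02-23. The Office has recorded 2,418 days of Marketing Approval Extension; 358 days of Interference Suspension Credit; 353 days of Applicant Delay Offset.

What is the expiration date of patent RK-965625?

2043-02-21

Base term: filing date + 18 years → 23 February 2038.
Marketing Approval Extension: 2418 days claimed exceeds the 1819-day cap, so +1819 days → 16 February 2043.
Interference Suspension Credit: +358 days → 9 February 2044.
Applicant Delay Offset: −353 days → 21 February 2043.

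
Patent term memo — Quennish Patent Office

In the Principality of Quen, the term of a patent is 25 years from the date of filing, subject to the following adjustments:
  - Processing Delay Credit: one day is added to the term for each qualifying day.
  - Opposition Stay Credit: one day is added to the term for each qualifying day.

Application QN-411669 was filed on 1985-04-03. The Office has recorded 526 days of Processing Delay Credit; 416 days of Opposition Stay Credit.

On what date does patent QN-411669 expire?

2012-10-31

Base term: filing date + 25 years → 3 April 2010.
Processing Delay Credit: +526 days → 11 September 2011.
Opposition Stay Credit: +416 days → 31 October 2012.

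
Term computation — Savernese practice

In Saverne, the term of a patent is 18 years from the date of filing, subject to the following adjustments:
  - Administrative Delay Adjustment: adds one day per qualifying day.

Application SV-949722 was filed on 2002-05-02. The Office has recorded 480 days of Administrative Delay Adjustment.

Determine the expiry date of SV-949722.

August 25, 2021

Base term: filing date + 18 years → 2 May 2020.
Administrative Delay Adjustment: +480 days → 25 August 2021.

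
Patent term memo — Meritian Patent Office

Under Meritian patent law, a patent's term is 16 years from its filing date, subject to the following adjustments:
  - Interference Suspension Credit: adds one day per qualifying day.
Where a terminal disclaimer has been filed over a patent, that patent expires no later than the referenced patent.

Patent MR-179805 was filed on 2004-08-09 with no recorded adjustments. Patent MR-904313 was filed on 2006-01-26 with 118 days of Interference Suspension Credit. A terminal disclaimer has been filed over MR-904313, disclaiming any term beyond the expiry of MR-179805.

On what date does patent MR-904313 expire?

2020-08-09

Natural term of MR-904313:
  Base: filing + 16 years → 26 January 2022.
  Interference Suspension Credit: +118 days → 24 May 2022.
Expiry of referenced patent MR-179805:
  Base: filing + 16 years → 9 August 2020.
Terminal disclaimer: MR-904313 expires on the earlier of 24 May 2022 and 9 August 2020.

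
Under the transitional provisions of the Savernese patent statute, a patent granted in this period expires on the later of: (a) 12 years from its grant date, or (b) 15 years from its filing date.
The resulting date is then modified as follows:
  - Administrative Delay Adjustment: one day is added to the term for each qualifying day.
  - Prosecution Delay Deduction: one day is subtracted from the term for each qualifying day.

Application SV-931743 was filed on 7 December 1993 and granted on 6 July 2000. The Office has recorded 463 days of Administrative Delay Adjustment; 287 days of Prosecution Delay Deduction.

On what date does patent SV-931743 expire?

(a) grant + 12 years → 6 July 2012.
(b) filing + 15 years → 7 December 2008.
Later of the two: 6 July 2012.
Administrative Delay Adjustment: +463 days → 12 October 2013.
Prosecution Delay Deduction: −287 days → 29 December 2012.

December 29, 2012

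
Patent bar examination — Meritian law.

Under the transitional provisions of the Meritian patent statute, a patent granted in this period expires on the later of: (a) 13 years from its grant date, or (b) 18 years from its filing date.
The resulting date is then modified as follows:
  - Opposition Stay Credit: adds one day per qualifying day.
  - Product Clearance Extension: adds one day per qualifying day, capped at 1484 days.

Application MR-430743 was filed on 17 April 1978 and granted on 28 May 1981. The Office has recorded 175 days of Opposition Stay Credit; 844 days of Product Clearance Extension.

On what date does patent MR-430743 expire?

(a) grant + 13 years → 28 May 1994.
(b) filing + 18 years → 17 April 1996.
Later of the two: 17 April 1996.
Opposition Stay Credit: +175 days → 9 October 1996.
Product Clearance Extension: 844 days (within the 1484-day cap) → +844 days → 31 January 1999.

1999-01-31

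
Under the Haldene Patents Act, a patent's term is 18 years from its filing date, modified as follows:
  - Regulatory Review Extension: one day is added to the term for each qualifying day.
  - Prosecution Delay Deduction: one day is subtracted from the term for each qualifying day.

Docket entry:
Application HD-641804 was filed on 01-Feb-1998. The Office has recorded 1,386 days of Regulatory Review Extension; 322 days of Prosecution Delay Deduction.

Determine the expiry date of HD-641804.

Base term: filing date + 18 years → 1 February 2016.
Regulatory Review Extension: +1386 days → 18 November 2019.
Prosecution Delay Deduction: −322 days → 31 December 2018.

December 31, 2018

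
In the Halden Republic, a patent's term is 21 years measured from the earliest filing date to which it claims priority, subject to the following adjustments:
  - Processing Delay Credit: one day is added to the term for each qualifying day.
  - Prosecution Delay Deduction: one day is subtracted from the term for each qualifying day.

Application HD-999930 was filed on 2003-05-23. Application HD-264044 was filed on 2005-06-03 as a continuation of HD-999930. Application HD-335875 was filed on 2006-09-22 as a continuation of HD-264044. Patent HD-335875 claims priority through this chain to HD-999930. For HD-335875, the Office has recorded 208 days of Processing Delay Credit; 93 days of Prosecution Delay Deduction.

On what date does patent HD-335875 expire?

Earliest priority filing: 23 May 2003.
Base term: 23 May 2003 + 21 years → 23 May 2024.
Processing Delay Credit: +208 days → 17 December 2024.
Prosecution Delay Deduction: −93 days → 15 September 2024.

September 15, 2024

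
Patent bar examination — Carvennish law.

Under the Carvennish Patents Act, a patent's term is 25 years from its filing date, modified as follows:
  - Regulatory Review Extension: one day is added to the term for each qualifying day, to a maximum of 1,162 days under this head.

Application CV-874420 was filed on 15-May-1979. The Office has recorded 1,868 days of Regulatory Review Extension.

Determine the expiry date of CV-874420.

Base term: filing date + 25 years → 15 May 2004.
Regulatory Review Extension: 1868 days claimed exceeds the 1162-day cap, so +1162 days → 21 July 2007.

July 21, 2007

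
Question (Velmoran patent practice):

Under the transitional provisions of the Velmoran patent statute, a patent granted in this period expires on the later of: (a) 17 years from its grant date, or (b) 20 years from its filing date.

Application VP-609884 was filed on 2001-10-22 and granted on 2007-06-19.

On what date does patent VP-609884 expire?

June 19, 2024

(a) grant + 17 years → 19 June 2024.
(b) filing + 20 years → 22 October 2021.
Later of the two: 19 June 2024.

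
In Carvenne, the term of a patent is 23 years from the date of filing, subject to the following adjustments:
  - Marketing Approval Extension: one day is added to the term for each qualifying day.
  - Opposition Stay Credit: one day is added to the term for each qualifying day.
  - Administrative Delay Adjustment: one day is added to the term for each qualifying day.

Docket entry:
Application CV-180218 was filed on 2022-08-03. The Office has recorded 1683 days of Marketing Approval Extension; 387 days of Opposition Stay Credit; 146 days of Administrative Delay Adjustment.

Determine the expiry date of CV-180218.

Base term: filing date + 23 years → 3 August 2045.
Marketing Approval Extension: +1683 days → 13 March 2050.
Opposition Stay Credit: +387 days → 4 April 2051.
Administrative Delay Adjustment: +146 days → 28 August 2051.

August 28, 2051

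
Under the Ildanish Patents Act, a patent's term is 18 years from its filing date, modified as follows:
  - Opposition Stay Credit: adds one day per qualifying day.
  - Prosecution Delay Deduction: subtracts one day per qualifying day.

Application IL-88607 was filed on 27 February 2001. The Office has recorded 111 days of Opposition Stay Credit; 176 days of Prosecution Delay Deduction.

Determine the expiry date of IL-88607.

2018-12-24

Base term: filing date + 18 years → 27 February 2019.
Opposition Stay Credit: +111 days → 18 June 2019.
Prosecution Delay Deduction: −176 days → 24 December 2018.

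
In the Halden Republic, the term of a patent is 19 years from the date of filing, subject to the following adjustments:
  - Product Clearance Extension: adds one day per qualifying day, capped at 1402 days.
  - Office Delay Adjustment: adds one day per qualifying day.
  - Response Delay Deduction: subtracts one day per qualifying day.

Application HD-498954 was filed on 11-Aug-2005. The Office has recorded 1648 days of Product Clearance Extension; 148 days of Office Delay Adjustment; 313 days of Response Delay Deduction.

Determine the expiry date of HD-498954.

Base term: filing date + 19 years → 11 August 2024.
Product Clearance Extension: 1648 days claimed exceeds the 1402-day cap, so +1402 days → 13 June 2028.
Office Delay Adjustment: +148 days → 8 November 2028.
Response Delay Deduction: −313 days → 31 December 2027.

2027-12-31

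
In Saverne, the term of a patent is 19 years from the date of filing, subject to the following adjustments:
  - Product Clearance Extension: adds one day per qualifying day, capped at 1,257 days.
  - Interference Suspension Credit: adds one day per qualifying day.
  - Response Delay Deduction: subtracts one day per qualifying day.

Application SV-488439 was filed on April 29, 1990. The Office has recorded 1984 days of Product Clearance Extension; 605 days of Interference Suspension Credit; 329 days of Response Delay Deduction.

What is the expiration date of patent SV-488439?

July 10, 2013

Base term: filing date + 19 years → 29 April 2009.
Product Clearance Extension: 1984 days claimed exceeds the 1257-day cap, so +1257 days → 7 October 2012.
Interference Suspension Credit: +605 days → 4 June 2014.
Response Delay Deduction: −329 days → 10 July 2013.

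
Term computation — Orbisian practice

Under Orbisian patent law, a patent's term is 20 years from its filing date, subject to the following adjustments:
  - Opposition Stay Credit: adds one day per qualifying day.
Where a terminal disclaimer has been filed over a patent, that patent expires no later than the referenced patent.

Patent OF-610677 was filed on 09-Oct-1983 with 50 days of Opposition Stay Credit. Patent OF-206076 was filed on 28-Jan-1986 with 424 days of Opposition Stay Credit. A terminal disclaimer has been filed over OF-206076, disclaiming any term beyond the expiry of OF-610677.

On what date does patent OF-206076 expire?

November 28, 2003

Natural term of OF-206076:
  Base: filing + 20 years → 28 January 2006.
  Opposition Stay Credit: +424 days → 28 March 2007.
Expiry of referenced patent OF-610677:
  Base: filing + 20 years → 9 October 2003.
  Opposition Stay Credit: +50 days → 28 November 2003.
Terminal disclaimer: OF-206076 expires on the earlier of 28 March 2007 and 28 November 2003.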